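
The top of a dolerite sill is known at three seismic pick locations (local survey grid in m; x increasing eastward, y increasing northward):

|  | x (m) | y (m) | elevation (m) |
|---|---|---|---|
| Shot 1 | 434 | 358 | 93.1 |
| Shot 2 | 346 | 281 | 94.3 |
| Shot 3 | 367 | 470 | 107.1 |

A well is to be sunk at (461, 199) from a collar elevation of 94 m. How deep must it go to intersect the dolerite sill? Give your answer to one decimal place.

15.3 m

Let the plane be z = a·x + b·y + c.
Shot 2−Shot 1: −88a − 77b = 1.2;  Shot 3−Shot 1: −67a + 112b = 14.
Solving gives a = −0.08075, b = 0.07670.
Then c = 93.1 − a·434 − b·358 = 100.69.
At (461, 199): z_contact = −37.22 + 15.26 + 100.69 = 78.73 m.
Depth below ground = 94 − 78.73 = 15.3 m.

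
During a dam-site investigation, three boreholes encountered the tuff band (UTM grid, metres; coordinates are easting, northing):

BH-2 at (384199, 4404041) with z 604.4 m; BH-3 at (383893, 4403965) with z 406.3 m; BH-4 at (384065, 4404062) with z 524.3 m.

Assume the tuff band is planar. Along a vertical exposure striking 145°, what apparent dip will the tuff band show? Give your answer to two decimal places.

14.23°

Two edge vectors: BH-2→BH-3 = (-306, -76, -198.1), BH-2→BH-4 = (-134, 21, -80.1).
Normal n = (BH-2→BH-3) × (BH-2→BH-4) = (10247.7, 2034.8, -16610).
So ∂z/∂easting = −n_x/n_z = 0.61696 and ∂z/∂northing = −n_y/n_z = 0.12250.
Unit vector along 145° is (sin 145°, cos 145°) = (0.5736, -0.8192).
Slope in that direction = a·(0.5736) + b·(-0.8192) = 0.25352.
Apparent dip = arctan|0.25352| = 14.23° (true dip is 32.2°, so apparent ≤ true as expected).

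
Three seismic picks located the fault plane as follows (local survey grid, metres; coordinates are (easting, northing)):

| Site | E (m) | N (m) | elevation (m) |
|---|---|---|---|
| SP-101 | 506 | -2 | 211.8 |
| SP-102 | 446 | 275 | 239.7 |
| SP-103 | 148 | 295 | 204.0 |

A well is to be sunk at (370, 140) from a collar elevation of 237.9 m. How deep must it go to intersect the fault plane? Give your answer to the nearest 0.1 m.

Two edge vectors: SP-101→SP-102 = (-60, 277, 27.9), SP-101→SP-103 = (-358, 297, -7.8).
Normal n = (SP-101→SP-102) × (SP-101→SP-103) = (-10446.9, -10456.2, 81346).
So ∂z/∂E = −n_x/n_z = 0.12843 and ∂z/∂N = −n_y/n_z = 0.12854.
Intercept c from SP-101: 211.8 − 64.98 + 0.26 = 147.07.
At (370, 140): z_contact = 47.52 + 18.00 + 147.07 = 212.59 m.
Depth below ground = 237.9 − 212.59 = 25.3 m.

25.3 m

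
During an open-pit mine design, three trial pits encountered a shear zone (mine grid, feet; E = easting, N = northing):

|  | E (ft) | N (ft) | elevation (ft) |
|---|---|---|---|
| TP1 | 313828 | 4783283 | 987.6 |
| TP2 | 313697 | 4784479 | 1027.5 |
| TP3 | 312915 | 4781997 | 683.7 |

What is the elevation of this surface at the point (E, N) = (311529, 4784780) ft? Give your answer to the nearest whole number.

Two edge vectors: TP1→TP2 = (-131, 1196, 39.9), TP1→TP3 = (-913, -1286, -303.9).
Normal n = (TP1→TP2) × (TP1→TP3) = (-312153, -76239.6, 1260414).
So ∂z/∂E = −n_x/n_z = 0.24765910 and ∂z/∂N = −n_y/n_z = 0.06048774.
Intercept c from TP1: 987.6 − 77722.36 − 289330.00 = −366064.76.
At (311529, 4784780): z = 77153.0 + 289420.6 − 366064.76 = 508.8 ft.

509 ft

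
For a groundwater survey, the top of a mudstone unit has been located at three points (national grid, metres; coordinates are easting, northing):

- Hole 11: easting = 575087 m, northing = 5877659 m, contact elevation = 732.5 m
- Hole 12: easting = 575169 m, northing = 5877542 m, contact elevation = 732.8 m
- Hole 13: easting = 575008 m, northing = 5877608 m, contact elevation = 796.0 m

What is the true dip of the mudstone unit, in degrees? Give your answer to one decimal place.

34.1°

Let the plane be z = a·easting + b·northing + c.
Hole 12−Hole 11: 82a − 117b = 0.3;  Hole 13−Hole 11: −79a − 51b = 63.5.
Solving gives a = −0.55227, b = −0.38962.
Gradient magnitude |∇z| = √(a² + b²) = √(0.30500 + 0.15181) = 0.67587.
True dip = arctan(0.67587) = 34.1°, dipping toward NE (azimuth ≈ 055°).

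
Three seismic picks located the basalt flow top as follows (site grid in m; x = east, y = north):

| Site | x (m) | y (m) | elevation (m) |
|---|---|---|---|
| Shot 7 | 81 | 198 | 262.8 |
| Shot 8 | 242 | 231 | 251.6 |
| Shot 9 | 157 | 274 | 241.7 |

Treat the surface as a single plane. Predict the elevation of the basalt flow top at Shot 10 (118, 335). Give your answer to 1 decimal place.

226.4 m

Let the plane be z = a·x + b·y + c.
Shot 8−Shot 7: 161a + 33b = −11.2;  Shot 9−Shot 7: 76a + 76b = −21.1.
Solving gives a = −0.01592, b = −0.26171.
Then c = 262.8 − a·81 − b·198 = 315.91.
At (118, 335): z = −1.9 − 87.7 + 315.91 = 226.4 m.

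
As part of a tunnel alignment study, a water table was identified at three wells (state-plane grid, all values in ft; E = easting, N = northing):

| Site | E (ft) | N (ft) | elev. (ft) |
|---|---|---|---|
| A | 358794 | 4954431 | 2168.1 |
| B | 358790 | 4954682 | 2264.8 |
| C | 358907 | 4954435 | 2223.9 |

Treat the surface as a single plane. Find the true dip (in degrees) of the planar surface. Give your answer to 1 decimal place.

Two edge vectors: A→B = (-4, 251, 96.7), A→C = (113, 4, 55.8).
Normal n = (A→B) × (A→C) = (13619, 11150.3, -28379).
So ∂z/∂E = −n_x/n_z = 0.47990 and ∂z/∂N = −n_y/n_z = 0.39291.
Gradient magnitude |∇z| = √(a² + b²) = √(0.23030 + 0.15438) = 0.62022.
True dip = arctan(0.62022) = 31.8°, dipping toward SW (azimuth ≈ 231°).

31.8°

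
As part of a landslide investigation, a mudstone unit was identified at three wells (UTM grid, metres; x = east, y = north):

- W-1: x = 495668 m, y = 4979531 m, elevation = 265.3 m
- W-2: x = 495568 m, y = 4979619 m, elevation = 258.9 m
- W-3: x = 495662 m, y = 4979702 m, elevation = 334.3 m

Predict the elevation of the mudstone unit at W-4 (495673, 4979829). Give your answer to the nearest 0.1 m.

392.2 m

Let the plane be z = a·x + b·y + c.
W-2−W-1: −100a + 88b = −6.4;  W-3−W-1: −6a + 171b = 69.
Solving gives a = 0.432440261, b = 0.418682114.
Then c = 265.3 − a·495668 − b·4979531 = −2298922.07.
At (495673, 4979829): z = 214349.0 + 2084965.3 − 2298922.07 = 392.2 m.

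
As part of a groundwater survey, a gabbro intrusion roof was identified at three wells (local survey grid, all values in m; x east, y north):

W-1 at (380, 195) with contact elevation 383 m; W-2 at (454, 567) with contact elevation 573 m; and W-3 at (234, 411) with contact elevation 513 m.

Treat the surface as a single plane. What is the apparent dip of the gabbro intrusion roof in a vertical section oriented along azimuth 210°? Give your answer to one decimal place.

Let the plane be z = a·x + b·y + c.
W-2−W-1: 74a + 372b = 190;  W-3−W-1: −146a + 216b = 130.
Solving gives a = −0.10413, b = 0.53147.
Unit vector along 210° is (sin 210°, cos 210°) = (-0.5000, -0.8660).
Slope in that direction = a·(-0.5000) + b·(-0.8660) = −0.40820.
Apparent dip = arctan|0.40820| = 22.2° (true dip is 28.4°, so apparent ≤ true as expected).

22.2°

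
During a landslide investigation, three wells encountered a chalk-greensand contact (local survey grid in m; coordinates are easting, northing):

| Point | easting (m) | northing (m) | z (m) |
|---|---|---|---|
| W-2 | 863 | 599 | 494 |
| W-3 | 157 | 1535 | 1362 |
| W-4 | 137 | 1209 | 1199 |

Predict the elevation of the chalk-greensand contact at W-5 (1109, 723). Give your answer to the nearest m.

Let the plane be z = a·easting + b·northing + c.
W-3−W-2: −706a + 936b = 868;  W-4−W-2: −726a + 610b = 705.
Solving gives a = −0.52396, b = 0.53214.
Then c = 494 − a·863 − b·599 = 627.42.
At (1109, 723): z = −581.1 + 384.7 + 627.42 = 431.1 m.

431 m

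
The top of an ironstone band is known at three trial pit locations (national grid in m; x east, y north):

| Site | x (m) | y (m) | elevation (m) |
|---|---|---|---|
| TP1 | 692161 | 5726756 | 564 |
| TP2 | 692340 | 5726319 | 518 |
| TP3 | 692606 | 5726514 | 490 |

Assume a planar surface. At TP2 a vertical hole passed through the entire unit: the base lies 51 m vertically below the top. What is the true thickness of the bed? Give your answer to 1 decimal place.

Let the plane be z = a·x + b·y + c.
TP2−TP1: 179a − 437b = −46;  TP3−TP1: 445a − 242b = −74.
Solving gives a = −0.14030, b = 0.04779.
|∇z| = √(a²+b²) = 0.14822, so dip δ = arctan(0.14822) = 8.43°.
True thickness = vertical thickness × cos δ = 51 × cos 8.43° = 50.4 m.

50.4 m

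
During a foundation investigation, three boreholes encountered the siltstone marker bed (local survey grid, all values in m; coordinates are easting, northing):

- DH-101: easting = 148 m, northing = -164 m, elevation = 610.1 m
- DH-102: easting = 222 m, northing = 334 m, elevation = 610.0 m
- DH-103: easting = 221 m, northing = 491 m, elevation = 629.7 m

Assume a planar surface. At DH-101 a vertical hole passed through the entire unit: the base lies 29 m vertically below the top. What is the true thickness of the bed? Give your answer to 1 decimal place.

22.4 m

Two edge vectors: DH-101→DH-102 = (74, 498, -0.1), DH-101→DH-103 = (73, 655, 19.6).
Normal n = (DH-101→DH-102) × (DH-101→DH-103) = (9826.3, -1457.7, 12116).
So ∂z/∂easting = −n_x/n_z = −0.81102 and ∂z/∂northing = −n_y/n_z = 0.12031.
|∇z| = √(a²+b²) = 0.81989, so dip δ = arctan(0.81989) = 39.35°.
True thickness = vertical thickness × cos δ = 29 × cos 39.35° = 22.4 m.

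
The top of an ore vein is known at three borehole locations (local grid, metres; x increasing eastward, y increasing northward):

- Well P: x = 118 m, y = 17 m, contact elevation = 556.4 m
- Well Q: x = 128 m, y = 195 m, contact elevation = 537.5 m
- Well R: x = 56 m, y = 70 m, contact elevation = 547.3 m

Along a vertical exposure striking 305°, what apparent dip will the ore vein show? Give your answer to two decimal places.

6.07°

Two edge vectors: Well P→Well Q = (10, 178, -18.9), Well P→Well R = (-62, 53, -9.1).
Normal n = (Well P→Well Q) × (Well P→Well R) = (-618.1, 1262.8, 11566).
So ∂z/∂x = −n_x/n_z = 0.05344 and ∂z/∂y = −n_y/n_z = −0.10918.
Unit vector along 305° is (sin 305°, cos 305°) = (-0.8192, 0.5736).
Slope in that direction = a·(-0.8192) + b·(0.5736) = −0.10640.
Apparent dip = arctan|0.10640| = 6.07° (true dip is 6.9°, so apparent ≤ true as expected).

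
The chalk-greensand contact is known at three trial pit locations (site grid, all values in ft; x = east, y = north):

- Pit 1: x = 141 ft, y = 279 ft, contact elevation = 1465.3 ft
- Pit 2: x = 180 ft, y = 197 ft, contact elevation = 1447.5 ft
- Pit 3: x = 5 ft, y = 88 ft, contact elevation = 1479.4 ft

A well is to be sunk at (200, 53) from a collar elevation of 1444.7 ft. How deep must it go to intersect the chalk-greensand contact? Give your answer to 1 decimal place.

Let the plane be z = a·x + b·y + c.
Pit 2−Pit 1: 39a − 82b = −17.8;  Pit 3−Pit 1: −136a − 191b = 14.1.
Solving gives a = −0.24493, b = 0.10058.
Then c = 1465.3 − a·141 − b·279 = 1471.77.
At (200, 53): z_contact = −48.99 + 5.33 + 1471.77 = 1428.12 ft.
Depth below ground = 1444.7 − 1428.12 = 16.6 ft.

16.6 ft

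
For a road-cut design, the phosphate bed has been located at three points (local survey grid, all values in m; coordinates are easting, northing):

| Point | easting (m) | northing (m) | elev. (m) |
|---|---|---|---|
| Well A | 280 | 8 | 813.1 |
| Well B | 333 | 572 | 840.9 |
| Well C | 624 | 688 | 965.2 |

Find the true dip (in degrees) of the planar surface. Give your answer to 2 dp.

22.95°

Two edge vectors: Well A→Well B = (53, 564, 27.8), Well A→Well C = (344, 680, 152.1).
Normal n = (Well A→Well B) × (Well A→Well C) = (66880.4, 1501.9, -157976).
So ∂z/∂easting = −n_x/n_z = 0.42336 and ∂z/∂northing = −n_y/n_z = 0.00951.
Gradient magnitude |∇z| = √(a² + b²) = √(0.17923 + 0.00009) = 0.42346.
True dip = arctan(0.42346) = 22.95°, dipping toward W (azimuth ≈ 269°).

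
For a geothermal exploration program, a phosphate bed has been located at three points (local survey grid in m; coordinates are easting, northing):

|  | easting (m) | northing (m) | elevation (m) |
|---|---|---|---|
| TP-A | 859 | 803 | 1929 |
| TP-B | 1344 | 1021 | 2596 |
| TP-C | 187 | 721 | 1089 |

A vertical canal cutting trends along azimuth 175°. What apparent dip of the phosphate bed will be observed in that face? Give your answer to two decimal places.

Let the plane be z = a·easting + b·northing + c.
TP-B−TP-A: 485a + 218b = 667;  TP-C−TP-A: −672a − 82b = −840.
Solving gives a = 1.20332, b = 0.38251.
Unit vector along 175° is (sin 175°, cos 175°) = (0.0872, -0.9962).
Slope in that direction = a·(0.0872) + b·(-0.9962) = −0.27618.
Apparent dip = arctan|0.27618| = 15.44° (true dip is 51.6°, so apparent ≤ true as expected).

15.44°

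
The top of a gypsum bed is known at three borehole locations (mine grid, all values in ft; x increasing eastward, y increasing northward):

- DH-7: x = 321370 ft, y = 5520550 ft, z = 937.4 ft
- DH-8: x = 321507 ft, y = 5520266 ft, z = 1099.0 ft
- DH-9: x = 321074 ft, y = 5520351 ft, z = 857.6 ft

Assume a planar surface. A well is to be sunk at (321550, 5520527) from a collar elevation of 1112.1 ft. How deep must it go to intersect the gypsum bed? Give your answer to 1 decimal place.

78.4 ft

Two edge vectors: DH-7→DH-8 = (137, -284, 161.6), DH-7→DH-9 = (-296, -199, -79.8).
Normal n = (DH-7→DH-8) × (DH-7→DH-9) = (54821.6, -36901, -111327).
So ∂z/∂x = −n_x/n_z = 0.492437594 and ∂z/∂y = −n_y/n_z = −0.331464964.
Intercept c from DH-7: 937.4 − 158254.67 + 1829868.90 = 1672551.64.
At (321550, 5520527): z_contact = 158343.31 − 1829861.28 + 1672551.64 = 1033.66 ft.
Depth below ground = 1112.1 − 1033.66 = 78.4 ft.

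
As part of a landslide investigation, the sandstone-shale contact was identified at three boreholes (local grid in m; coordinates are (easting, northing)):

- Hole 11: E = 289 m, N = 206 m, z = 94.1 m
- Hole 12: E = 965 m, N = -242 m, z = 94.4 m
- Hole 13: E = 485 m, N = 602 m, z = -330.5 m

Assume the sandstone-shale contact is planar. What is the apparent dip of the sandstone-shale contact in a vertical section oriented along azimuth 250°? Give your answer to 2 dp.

37.91°

Let the plane be z = a·E + b·N + c.
Hole 12−Hole 11: 676a − 448b = 0.3;  Hole 13−Hole 11: 196a + 396b = −424.6.
Solving gives a = −0.53474, b = −0.80755.
Unit vector along 250° is (sin 250°, cos 250°) = (-0.9397, -0.3420).
Slope in that direction = a·(-0.9397) + b·(-0.3420) = 0.77869.
Apparent dip = arctan|0.77869| = 37.91° (true dip is 44.1°, so apparent ≤ true as expected).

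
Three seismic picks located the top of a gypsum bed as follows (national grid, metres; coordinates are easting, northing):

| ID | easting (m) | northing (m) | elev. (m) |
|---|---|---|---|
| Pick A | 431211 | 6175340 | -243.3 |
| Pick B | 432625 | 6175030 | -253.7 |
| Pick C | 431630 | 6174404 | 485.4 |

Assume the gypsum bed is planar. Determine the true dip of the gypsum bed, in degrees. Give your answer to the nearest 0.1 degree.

Let the plane be z = a·easting + b·northing + c.
Pick B−Pick A: 1414a − 310b = −10.4;  Pick C−Pick A: 419a − 936b = 728.7.
Solving gives a = −0.19741, b = −0.86690.
Gradient magnitude |∇z| = √(a² + b²) = √(0.03897 + 0.75151) = 0.88909.
True dip = arctan(0.88909) = 41.6°, dipping toward NNE (azimuth ≈ 013°).

41.6°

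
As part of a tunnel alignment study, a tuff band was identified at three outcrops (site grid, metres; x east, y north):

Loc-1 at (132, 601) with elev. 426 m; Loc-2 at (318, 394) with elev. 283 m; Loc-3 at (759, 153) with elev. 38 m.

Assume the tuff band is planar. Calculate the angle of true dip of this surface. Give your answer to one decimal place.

Let the plane be z = a·x + b·y + c.
Loc-2−Loc-1: 186a − 207b = −143;  Loc-3−Loc-1: 627a − 448b = −388.
Solving gives a = −0.34980, b = 0.37651.
Gradient magnitude |∇z| = √(a² + b²) = √(0.12236 + 0.14176) = 0.51392.
True dip = arctan(0.51392) = 27.2°, dipping toward SE (azimuth ≈ 137°).

27.2°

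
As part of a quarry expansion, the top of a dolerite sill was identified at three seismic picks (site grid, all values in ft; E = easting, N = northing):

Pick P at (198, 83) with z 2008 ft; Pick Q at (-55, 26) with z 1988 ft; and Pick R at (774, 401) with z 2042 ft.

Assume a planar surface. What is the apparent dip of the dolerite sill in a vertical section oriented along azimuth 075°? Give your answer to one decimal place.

4.2°

Let the plane be z = a·E + b·N + c.
Pick Q−Pick P: −253a − 57b = −20;  Pick R−Pick P: 576a + 318b = 34.
Solving gives a = 0.09286, b = −0.06127.
Unit vector along 075° is (sin 75°, cos 75°) = (0.9659, 0.2588).
Slope in that direction = a·(0.9659) + b·(0.2588) = 0.07383.
Apparent dip = arctan|0.07383| = 4.2° (true dip is 6.3°, so apparent ≤ true as expected).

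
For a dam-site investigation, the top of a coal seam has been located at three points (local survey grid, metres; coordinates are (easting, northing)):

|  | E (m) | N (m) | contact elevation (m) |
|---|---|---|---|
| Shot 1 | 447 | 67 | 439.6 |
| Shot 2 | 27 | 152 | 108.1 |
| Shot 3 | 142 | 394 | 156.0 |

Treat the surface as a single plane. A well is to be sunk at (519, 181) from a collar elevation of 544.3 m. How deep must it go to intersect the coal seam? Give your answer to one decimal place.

Two edge vectors: Shot 1→Shot 2 = (-420, 85, -331.5), Shot 1→Shot 3 = (-305, 327, -283.6).
Normal n = (Shot 1→Shot 2) × (Shot 1→Shot 3) = (84294.5, -18004.5, -111415).
So ∂z/∂E = −n_x/n_z = 0.75658 and ∂z/∂N = −n_y/n_z = −0.16160.
Intercept c from Shot 1: 439.6 − 338.19 + 10.83 = 112.24.
At (519, 181): z_contact = 392.67 − 29.25 + 112.24 = 475.65 m.
Depth below ground = 544.3 − 475.65 = 68.6 m.

68.6 m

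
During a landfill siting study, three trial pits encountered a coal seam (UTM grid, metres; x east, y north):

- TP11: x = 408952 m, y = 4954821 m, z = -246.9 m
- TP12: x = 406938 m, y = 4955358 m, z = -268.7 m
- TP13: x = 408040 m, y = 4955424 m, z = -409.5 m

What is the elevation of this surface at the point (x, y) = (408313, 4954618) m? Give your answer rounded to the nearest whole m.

Two edge vectors: TP11→TP12 = (-2014, 537, -21.8), TP11→TP13 = (-912, 603, -162.6).
Normal n = (TP11→TP12) × (TP11→TP13) = (-74170.8, -307594.8, -724698).
So ∂z/∂x = −n_x/n_z = −0.10234718 and ∂z/∂y = −n_y/n_z = −0.42444549.
Intercept c from TP11: -246.9 + 41855.09 + 2103051.44 = 2144659.63.
At (408313, 4954618): z = −41789.7 − 2102965.3 + 2144659.63 = -95.3 m.

-95 m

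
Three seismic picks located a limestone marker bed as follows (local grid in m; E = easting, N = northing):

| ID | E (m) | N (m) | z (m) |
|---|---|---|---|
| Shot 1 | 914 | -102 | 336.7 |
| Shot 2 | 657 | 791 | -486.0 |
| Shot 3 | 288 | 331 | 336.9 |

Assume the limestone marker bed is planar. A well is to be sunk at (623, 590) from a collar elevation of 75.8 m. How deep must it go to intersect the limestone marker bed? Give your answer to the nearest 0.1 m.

Let the plane be z = a·E + b·N + c.
Shot 2−Shot 1: −257a + 893b = −822.7;  Shot 3−Shot 1: −626a + 433b = 0.2.
Solving gives a = −0.79602, b = −1.15037.
Then c = 336.7 − a·914 − b·-102 = 946.93.
At (623, 590): z_contact = −495.92 − 678.72 + 946.93 = -227.71 m.
Depth below ground = 75.8 − (-227.71) = 303.5 m.

303.5 m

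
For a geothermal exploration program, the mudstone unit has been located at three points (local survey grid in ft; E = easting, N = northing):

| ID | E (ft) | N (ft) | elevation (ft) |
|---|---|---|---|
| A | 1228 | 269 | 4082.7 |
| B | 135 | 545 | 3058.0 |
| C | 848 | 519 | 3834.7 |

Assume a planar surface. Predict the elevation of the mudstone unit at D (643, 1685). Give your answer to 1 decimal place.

Two edge vectors: A→B = (-1093, 276, -1024.7), A→C = (-380, 250, -248).
Normal n = (A→B) × (A→C) = (187727, 118322, -168370).
So ∂z/∂E = −n_x/n_z = 1.114967 and ∂z/∂N = −n_y/n_z = 0.702750.
Intercept c from A: 4082.7 − 1369.18 − 189.04 = 2524.48.
At (643, 1685): z = 716.9 + 1184.1 + 2524.48 = 4425.5 ft.

4425.5 ft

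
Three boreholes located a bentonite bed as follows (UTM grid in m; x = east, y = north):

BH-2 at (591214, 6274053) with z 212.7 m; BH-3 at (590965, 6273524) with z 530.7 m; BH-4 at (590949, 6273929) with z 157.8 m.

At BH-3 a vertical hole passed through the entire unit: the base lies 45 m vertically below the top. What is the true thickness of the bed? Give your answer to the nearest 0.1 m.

Two edge vectors: BH-2→BH-3 = (-249, -529, 318), BH-2→BH-4 = (-265, -124, -54.9).
Normal n = (BH-2→BH-3) × (BH-2→BH-4) = (68474.1, -97940.1, -109309).
So ∂z/∂x = −n_x/n_z = 0.62643 and ∂z/∂y = −n_y/n_z = −0.89599.
|∇z| = √(a²+b²) = 1.09326, so dip δ = arctan(1.09326) = 47.55°.
True thickness = vertical thickness × cos δ = 45 × cos 47.55° = 30.4 m.

30.4 m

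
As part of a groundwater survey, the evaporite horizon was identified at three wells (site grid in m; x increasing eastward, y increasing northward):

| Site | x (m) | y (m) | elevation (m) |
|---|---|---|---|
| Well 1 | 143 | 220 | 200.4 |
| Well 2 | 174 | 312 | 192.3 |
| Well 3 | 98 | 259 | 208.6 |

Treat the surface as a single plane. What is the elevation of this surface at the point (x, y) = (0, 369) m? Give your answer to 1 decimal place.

225.9 m

Let the plane be z = a·x + b·y + c.
Well 2−Well 1: 31a + 92b = −8.1;  Well 3−Well 1: −45a + 39b = 8.2.
Solving gives a = −0.20009, b = −0.02062.
Then c = 200.4 − a·143 − b·220 = 233.55.
At (0, 369): z = 0.0 − 7.6 + 233.55 = 225.9 m.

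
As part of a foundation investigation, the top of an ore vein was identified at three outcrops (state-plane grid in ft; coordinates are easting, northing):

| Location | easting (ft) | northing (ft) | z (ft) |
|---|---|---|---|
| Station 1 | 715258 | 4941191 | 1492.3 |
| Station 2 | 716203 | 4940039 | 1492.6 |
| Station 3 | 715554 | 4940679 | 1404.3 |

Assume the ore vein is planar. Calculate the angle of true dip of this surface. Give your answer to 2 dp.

Let the plane be z = a·easting + b·northing + c.
Station 2−Station 1: 945a − 1152b = 0.3;  Station 3−Station 1: 296a − 512b = −88.
Solving gives a = 0.71075, b = 0.58278.
Gradient magnitude |∇z| = √(a² + b²) = √(0.50517 + 0.33963) = 0.91913.
True dip = arctan(0.91913) = 42.59°, dipping toward SW (azimuth ≈ 231°).

42.59°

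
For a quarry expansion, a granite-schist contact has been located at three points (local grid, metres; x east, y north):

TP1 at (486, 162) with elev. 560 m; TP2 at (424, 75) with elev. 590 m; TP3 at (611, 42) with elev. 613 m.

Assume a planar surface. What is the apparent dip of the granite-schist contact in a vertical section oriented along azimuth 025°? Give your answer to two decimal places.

18.00°

Let the plane be z = a·x + b·y + c.
TP2−TP1: −62a − 87b = 30;  TP3−TP1: 125a − 120b = 53.
Solving gives a = 0.05520, b = −0.38417.
Unit vector along 025° is (sin 25°, cos 25°) = (0.4226, 0.9063).
Slope in that direction = a·(0.4226) + b·(0.9063) = −0.32484.
Apparent dip = arctan|0.32484| = 18.00° (true dip is 21.2°, so apparent ≤ true as expected).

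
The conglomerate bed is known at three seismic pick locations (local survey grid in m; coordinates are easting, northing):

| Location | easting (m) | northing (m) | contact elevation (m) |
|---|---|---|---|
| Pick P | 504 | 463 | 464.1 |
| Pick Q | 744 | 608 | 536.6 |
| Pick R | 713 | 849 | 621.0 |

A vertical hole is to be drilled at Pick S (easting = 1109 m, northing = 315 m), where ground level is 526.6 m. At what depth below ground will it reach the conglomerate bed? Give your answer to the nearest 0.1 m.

Two edge vectors: Pick P→Pick Q = (240, 145, 72.5), Pick P→Pick R = (209, 386, 156.9).
Normal n = (Pick P→Pick Q) × (Pick P→Pick R) = (-5234.5, -22503.5, 62335).
So ∂z/∂easting = −n_x/n_z = 0.083974 and ∂z/∂northing = −n_y/n_z = 0.361009.
Intercept c from Pick P: 464.1 − 42.32 − 167.15 = 254.63.
At (1109, 315): z_contact = 93.13 + 113.72 + 254.63 = 461.47 m.
Depth below ground = 526.6 − 461.47 = 65.1 m.

65.1 m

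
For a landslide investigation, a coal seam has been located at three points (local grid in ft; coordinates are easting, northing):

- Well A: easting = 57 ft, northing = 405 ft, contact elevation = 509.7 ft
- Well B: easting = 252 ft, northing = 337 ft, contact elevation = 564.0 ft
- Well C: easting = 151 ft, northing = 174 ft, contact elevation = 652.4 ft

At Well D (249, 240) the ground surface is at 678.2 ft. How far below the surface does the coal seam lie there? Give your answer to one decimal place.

Let the plane be z = a·easting + b·northing + c.
Well B−Well A: 195a − 68b = 54.3;  Well C−Well A: 94a − 231b = 142.7.
Solving gives a = 0.07347, b = −0.58785.
Then c = 509.7 − a·57 − b·405 = 743.59.
At (249, 240): z_contact = 18.29 − 141.08 + 743.59 = 620.80 ft.
Depth below ground = 678.2 − 620.80 = 57.4 ft.

57.4 ft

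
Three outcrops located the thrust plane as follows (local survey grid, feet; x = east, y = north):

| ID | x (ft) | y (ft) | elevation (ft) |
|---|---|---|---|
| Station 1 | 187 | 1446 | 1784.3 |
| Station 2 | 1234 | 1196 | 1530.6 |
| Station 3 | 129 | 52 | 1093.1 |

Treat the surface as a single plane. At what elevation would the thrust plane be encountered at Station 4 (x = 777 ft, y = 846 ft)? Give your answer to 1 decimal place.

Two edge vectors: Station 1→Station 2 = (1047, -250, -253.7), Station 1→Station 3 = (-58, -1394, -691.2).
Normal n = (Station 1→Station 2) × (Station 1→Station 3) = (-180857.8, 738401, -1474018).
So ∂z/∂x = −n_x/n_z = −0.122697 and ∂z/∂y = −n_y/n_z = 0.500944.
Intercept c from Station 1: 1784.3 + 22.94 − 724.37 = 1082.88.
At (777, 846): z = −95.3 + 423.8 + 1082.88 = 1411.3 ft.

1411.3 ft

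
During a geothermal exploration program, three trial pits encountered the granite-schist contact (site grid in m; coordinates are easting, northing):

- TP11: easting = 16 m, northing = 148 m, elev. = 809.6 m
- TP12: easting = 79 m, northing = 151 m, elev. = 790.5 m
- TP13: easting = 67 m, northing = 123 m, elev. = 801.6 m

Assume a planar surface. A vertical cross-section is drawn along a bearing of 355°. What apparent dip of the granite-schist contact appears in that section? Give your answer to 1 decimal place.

13.8°

Two edge vectors: TP11→TP12 = (63, 3, -19.1), TP11→TP13 = (51, -25, -8).
Normal n = (TP11→TP12) × (TP11→TP13) = (-501.5, -470.1, -1728).
So ∂z/∂easting = −n_x/n_z = −0.29022 and ∂z/∂northing = −n_y/n_z = −0.27205.
Unit vector along 355° is (sin 355°, cos 355°) = (-0.0872, 0.9962).
Slope in that direction = a·(-0.0872) + b·(0.9962) = −0.24572.
Apparent dip = arctan|0.24572| = 13.8° (true dip is 21.7°, so apparent ≤ true as expected).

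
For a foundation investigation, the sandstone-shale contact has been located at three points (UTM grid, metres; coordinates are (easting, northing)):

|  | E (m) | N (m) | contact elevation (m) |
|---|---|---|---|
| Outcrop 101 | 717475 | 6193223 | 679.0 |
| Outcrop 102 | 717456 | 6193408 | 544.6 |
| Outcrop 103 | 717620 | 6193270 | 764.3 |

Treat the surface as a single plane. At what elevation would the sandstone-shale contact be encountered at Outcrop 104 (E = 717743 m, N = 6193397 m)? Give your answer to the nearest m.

780 m

Let the plane be z = a·E + b·N + c.
Outcrop 102−Outcrop 101: −19a + 185b = −134.4;  Outcrop 103−Outcrop 101: 145a + 47b = 85.3.
Solving gives a = 0.79721841, b = −0.64461000.
Then c = 679 − a·717475 − b·6193223 = 3420908.20.
At (717743, 6193397): z = 572197.9 − 3992325.6 + 3420908.20 = 780.5 m.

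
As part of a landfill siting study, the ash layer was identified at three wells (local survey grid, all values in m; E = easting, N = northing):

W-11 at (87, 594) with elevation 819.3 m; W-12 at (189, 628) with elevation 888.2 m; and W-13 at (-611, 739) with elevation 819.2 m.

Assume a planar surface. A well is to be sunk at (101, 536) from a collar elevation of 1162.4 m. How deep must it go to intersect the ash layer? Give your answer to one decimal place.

411.9 m

Let the plane be z = a·E + b·N + c.
W-12−W-11: 102a + 34b = 68.9;  W-13−W-11: −698a + 145b = −0.1.
Solving gives a = 0.25943, b = 1.24817.
Then c = 819.3 − a·87 − b·594 = 55.32.
At (101, 536): z_contact = 26.20 + 669.02 + 55.32 = 750.54 m.
Depth below ground = 1162.4 − 750.54 = 411.9 m.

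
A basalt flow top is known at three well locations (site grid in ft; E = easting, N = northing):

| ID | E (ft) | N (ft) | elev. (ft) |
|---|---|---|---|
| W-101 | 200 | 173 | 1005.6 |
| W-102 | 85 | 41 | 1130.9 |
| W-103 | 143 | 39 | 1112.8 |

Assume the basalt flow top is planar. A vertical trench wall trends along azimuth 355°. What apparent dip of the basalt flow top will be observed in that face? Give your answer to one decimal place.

32.0°

Two edge vectors: W-101→W-102 = (-115, -132, 125.3), W-101→W-103 = (-57, -134, 107.2).
Normal n = (W-101→W-102) × (W-101→W-103) = (2639.8, 5185.9, 7886).
So ∂z/∂E = −n_x/n_z = −0.33475 and ∂z/∂N = −n_y/n_z = −0.65761.
Unit vector along 355° is (sin 355°, cos 355°) = (-0.0872, 0.9962).
Slope in that direction = a·(-0.0872) + b·(0.9962) = −0.62593.
Apparent dip = arctan|0.62593| = 32.0° (true dip is 36.4°, so apparent ≤ true as expected).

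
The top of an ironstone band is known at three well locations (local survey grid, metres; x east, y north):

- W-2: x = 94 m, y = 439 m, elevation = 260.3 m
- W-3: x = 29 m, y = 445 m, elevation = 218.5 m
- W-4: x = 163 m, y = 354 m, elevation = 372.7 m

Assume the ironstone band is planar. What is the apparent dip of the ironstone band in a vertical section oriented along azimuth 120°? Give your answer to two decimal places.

42.62°

Two edge vectors: W-2→W-3 = (-65, 6, -41.8), W-2→W-4 = (69, -85, 112.4).
Normal n = (W-2→W-3) × (W-2→W-4) = (-2878.6, 4421.8, 5111).
So ∂z/∂x = −n_x/n_z = 0.56322 and ∂z/∂y = −n_y/n_z = −0.86515.
Unit vector along 120° is (sin 120°, cos 120°) = (0.8660, -0.5000).
Slope in that direction = a·(0.8660) + b·(-0.5000) = 0.92034.
Apparent dip = arctan|0.92034| = 42.62° (true dip is 45.9°, so apparent ≤ true as expected).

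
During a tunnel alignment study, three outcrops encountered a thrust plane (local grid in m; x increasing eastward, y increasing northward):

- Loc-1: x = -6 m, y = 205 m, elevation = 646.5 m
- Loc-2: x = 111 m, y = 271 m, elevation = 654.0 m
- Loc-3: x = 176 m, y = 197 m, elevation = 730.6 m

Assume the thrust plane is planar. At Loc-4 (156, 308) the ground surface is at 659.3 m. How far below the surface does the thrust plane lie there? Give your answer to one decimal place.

10.0 m

Two edge vectors: Loc-1→Loc-2 = (117, 66, 7.5), Loc-1→Loc-3 = (182, -8, 84.1).
Normal n = (Loc-1→Loc-2) × (Loc-1→Loc-3) = (5610.6, -8474.7, -12948).
So ∂z/∂x = −n_x/n_z = 0.43332 and ∂z/∂y = −n_y/n_z = −0.65452.
Intercept c from Loc-1: 646.5 + 2.60 + 134.18 = 783.28.
At (156, 308): z_contact = 67.60 − 201.59 + 783.28 = 649.28 m.
Depth below ground = 659.3 − 649.28 = 10.0 m.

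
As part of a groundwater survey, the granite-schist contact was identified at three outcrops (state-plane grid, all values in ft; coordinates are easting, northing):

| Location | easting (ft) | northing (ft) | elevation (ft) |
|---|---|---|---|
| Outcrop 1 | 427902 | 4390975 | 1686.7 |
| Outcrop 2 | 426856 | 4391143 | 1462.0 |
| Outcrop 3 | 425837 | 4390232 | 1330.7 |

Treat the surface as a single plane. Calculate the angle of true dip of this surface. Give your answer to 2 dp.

12.27°

Let the plane be z = a·easting + b·northing + c.
Outcrop 2−Outcrop 1: −1046a + 168b = −224.7;  Outcrop 3−Outcrop 1: −2065a − 743b = −356.
Solving gives a = 0.20173, b = −0.08151.
Gradient magnitude |∇z| = √(a² + b²) = √(0.04069 + 0.00664) = 0.21757.
True dip = arctan(0.21757) = 12.27°, dipping toward WNW (azimuth ≈ 292°).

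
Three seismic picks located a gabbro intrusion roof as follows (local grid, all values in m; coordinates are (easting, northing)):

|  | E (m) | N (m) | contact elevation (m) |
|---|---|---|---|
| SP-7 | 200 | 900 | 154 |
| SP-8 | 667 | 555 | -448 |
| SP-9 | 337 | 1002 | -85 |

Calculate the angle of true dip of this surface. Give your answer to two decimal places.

Let the plane be z = a·E + b·N + c.
SP-8−SP-7: 467a − 345b = −602;  SP-9−SP-7: 137a + 102b = −239.
Solving gives a = −1.51592, b = −0.30705.
Gradient magnitude |∇z| = √(a² + b²) = √(2.29800 + 0.09428) = 1.54670.
True dip = arctan(1.54670) = 57.12°, dipping toward ENE (azimuth ≈ 079°).

57.12°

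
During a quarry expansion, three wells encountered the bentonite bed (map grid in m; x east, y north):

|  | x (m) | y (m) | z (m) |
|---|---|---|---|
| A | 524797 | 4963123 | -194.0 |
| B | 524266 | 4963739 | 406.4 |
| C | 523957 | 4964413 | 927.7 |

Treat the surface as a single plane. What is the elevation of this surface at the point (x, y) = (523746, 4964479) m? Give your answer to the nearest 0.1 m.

1068.9 m

Let the plane be z = a·x + b·y + c.
B−A: −531a + 616b = 600.4;  C−A: −840a + 1290b = 1121.7.
Solving gives a = −0.498649955, b = 0.544832587.
Then c = -194 − a·524797 − b·4963123 = −2442575.14.
At (523746, 4964479): z = −261165.9 + 2704809.9 − 2442575.14 = 1068.9 m.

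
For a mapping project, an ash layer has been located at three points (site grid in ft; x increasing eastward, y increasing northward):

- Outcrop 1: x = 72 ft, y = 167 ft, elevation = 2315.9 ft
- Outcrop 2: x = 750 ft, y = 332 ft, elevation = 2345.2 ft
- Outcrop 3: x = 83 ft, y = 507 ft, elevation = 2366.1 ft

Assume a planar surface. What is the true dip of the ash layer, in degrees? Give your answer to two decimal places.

Two edge vectors: Outcrop 1→Outcrop 2 = (678, 165, 29.3), Outcrop 1→Outcrop 3 = (11, 340, 50.2).
Normal n = (Outcrop 1→Outcrop 2) × (Outcrop 1→Outcrop 3) = (-1679, -33713.3, 228705).
So ∂z/∂x = −n_x/n_z = 0.00734 and ∂z/∂y = −n_y/n_z = 0.14741.
Gradient magnitude |∇z| = √(a² + b²) = √(0.00005 + 0.02173) = 0.14759.
True dip = arctan(0.14759) = 8.40°, dipping toward S (azimuth ≈ 183°).

8.40°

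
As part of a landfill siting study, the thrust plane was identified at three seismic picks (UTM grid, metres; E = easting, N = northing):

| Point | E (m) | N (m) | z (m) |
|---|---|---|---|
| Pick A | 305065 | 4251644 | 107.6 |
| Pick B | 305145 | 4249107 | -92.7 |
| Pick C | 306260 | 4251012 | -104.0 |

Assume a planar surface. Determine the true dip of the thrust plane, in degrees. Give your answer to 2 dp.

Two edge vectors: Pick A→Pick B = (80, -2537, -200.3), Pick A→Pick C = (1195, -632, -211.6).
Normal n = (Pick A→Pick B) × (Pick A→Pick C) = (410239.6, -222430.5, 2981155).
So ∂z/∂E = −n_x/n_z = −0.13761 and ∂z/∂N = −n_y/n_z = 0.07461.
Gradient magnitude |∇z| = √(a² + b²) = √(0.01894 + 0.00557) = 0.15654.
True dip = arctan(0.15654) = 8.90°, dipping toward ESE (azimuth ≈ 118°).

8.90°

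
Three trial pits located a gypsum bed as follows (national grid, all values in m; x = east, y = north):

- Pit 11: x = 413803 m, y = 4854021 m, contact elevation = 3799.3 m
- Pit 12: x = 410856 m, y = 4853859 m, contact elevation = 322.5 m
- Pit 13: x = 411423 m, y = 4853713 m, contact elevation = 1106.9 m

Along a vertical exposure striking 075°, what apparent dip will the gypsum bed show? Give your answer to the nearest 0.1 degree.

45.2°

Two edge vectors: Pit 11→Pit 12 = (-2947, -162, -3476.8), Pit 11→Pit 13 = (-2380, -308, -2692.4).
Normal n = (Pit 11→Pit 12) × (Pit 11→Pit 13) = (-634685.6, 340281.2, 522116).
So ∂z/∂x = −n_x/n_z = 1.21560 and ∂z/∂y = −n_y/n_z = −0.65173.
Unit vector along 075° is (sin 75°, cos 75°) = (0.9659, 0.2588).
Slope in that direction = a·(0.9659) + b·(0.2588) = 1.00550.
Apparent dip = arctan|1.00550| = 45.2° (true dip is 54.1°, so apparent ≤ true as expected).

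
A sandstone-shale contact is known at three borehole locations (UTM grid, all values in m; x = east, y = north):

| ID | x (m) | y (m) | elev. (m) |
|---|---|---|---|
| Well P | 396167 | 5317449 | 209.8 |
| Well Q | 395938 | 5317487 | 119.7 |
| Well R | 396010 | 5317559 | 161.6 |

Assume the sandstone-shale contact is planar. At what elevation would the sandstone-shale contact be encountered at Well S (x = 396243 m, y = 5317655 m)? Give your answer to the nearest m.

275 m

Two edge vectors: Well P→Well Q = (-229, 38, -90.1), Well P→Well R = (-157, 110, -48.2).
Normal n = (Well P→Well Q) × (Well P→Well R) = (8079.4, 3107.9, -19224).
So ∂z/∂x = −n_x/n_z = 0.42027674 and ∂z/∂y = −n_y/n_z = 0.16166771.
Intercept c from Well P: 209.8 − 166499.77 − 859659.79 = −1025949.76.
At (396243, 5317655): z = 166531.7 + 859693.1 − 1025949.76 = 275.0 m.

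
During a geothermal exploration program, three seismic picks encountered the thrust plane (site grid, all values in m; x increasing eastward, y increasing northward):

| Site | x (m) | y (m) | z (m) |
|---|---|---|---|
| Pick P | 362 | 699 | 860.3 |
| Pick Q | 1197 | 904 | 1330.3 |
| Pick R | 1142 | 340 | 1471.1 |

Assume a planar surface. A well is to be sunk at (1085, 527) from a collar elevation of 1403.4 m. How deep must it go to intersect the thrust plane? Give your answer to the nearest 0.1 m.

Let the plane be z = a·x + b·y + c.
Pick Q−Pick P: 835a + 205b = 470;  Pick R−Pick P: 780a − 359b = 610.8.
Solving gives a = 0.639474, b = −0.312005.
Then c = 860.3 − a·362 − b·699 = 846.90.
At (1085, 527): z_contact = 693.83 − 164.43 + 846.90 = 1376.30 m.
Depth below ground = 1403.4 − 1376.30 = 27.1 m.

27.1 m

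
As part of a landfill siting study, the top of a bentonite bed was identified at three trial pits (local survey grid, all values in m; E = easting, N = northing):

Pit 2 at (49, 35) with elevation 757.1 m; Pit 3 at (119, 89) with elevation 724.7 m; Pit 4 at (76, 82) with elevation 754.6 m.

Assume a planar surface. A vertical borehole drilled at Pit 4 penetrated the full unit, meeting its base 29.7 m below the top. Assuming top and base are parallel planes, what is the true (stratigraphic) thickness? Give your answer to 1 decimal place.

22.6 m

Let the plane be z = a·E + b·N + c.
Pit 3−Pit 2: 70a + 54b = −32.4;  Pit 4−Pit 2: 27a + 47b = −2.5.
Solving gives a = −0.75753, b = 0.38199.
|∇z| = √(a²+b²) = 0.84839, so dip δ = arctan(0.84839) = 40.31°.
True thickness = vertical thickness × cos δ = 29.7 × cos 40.31° = 22.6 m.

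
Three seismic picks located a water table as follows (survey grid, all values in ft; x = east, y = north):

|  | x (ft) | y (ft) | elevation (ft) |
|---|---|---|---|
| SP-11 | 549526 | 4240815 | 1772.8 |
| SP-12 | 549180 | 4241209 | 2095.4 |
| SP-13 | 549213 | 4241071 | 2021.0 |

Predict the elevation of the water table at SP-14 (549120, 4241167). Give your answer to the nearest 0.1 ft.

2103.4 ft

Two edge vectors: SP-11→SP-12 = (-346, 394, 322.6), SP-11→SP-13 = (-313, 256, 248.2).
Normal n = (SP-11→SP-12) × (SP-11→SP-13) = (15205.2, -15096.6, 34746).
So ∂z/∂x = −n_x/n_z = −0.437610085 and ∂z/∂y = −n_y/n_z = 0.434484545.
Intercept c from SP-11: 1772.8 + 240478.12 − 1842568.58 = −1600317.66.
At (549120, 4241167): z = −240300.4 + 1842721.5 − 1600317.66 = 2103.4 ft.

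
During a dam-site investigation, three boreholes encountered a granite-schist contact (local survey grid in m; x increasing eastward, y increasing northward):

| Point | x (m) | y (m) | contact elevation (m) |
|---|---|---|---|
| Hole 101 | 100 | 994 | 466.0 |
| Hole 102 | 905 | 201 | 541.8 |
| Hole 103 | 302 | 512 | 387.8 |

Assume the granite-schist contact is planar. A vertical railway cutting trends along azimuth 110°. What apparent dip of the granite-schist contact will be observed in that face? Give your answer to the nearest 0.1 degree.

Two edge vectors: Hole 101→Hole 102 = (805, -793, 75.8), Hole 101→Hole 103 = (202, -482, -78.2).
Normal n = (Hole 101→Hole 102) × (Hole 101→Hole 103) = (98548.2, 78262.6, -227824).
So ∂z/∂x = −n_x/n_z = 0.43256 and ∂z/∂y = −n_y/n_z = 0.34352.
Unit vector along 110° is (sin 110°, cos 110°) = (0.9397, -0.3420).
Slope in that direction = a·(0.9397) + b·(-0.3420) = 0.28898.
Apparent dip = arctan|0.28898| = 16.1° (true dip is 28.9°, so apparent ≤ true as expected).

16.1°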